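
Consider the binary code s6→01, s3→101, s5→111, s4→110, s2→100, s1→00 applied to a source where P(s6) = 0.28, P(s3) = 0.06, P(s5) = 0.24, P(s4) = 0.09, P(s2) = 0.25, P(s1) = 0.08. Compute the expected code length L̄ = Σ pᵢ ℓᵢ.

L̄ = Σ pᵢ·ℓᵢ = 0.28·2 + 0.06·3 + 0.24·3 + 0.09·3 + 0.25·3 + 0.08·2 = 2.64 bits/symbol.

2.64 bits/symbol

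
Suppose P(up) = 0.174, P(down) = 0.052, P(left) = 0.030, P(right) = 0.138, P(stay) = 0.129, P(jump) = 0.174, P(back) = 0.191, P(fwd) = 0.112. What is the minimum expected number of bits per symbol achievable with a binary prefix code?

Repeatedly combine the two least-probable nodes; the expected code length is the sum of the merged weights.
merge 3/100 + 13/250 → 41/500
merge 41/500 + 14/125 → 97/500
merge 129/1000 + 69/500 → 267/1000
merge 87/500 + 87/500 → 87/250
merge 191/1000 + 97/500 → 77/200
merge 267/1000 + 87/250 → 123/200
merge 77/200 + 123/200 → 1
L = 41/500 + 97/500 + 267/1000 + 87/250 + 77/200 + 123/200 + 1 = 2891/1000 = 2.891 bits/symbol.

2.891 bits/symbol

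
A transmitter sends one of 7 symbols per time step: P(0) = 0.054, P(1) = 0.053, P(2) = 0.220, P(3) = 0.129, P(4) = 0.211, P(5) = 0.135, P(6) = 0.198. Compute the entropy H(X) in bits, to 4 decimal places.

H = −Σ pᵢ log₂ pᵢ.
−0.054·log₂(0.054) = 0.2274
−0.053·log₂(0.053) = 0.2246
−0.220·log₂(0.220) = 0.4806
−0.129·log₂(0.129) = 0.3811
−0.211·log₂(0.211) = 0.4736
−0.135·log₂(0.135) = 0.3900
−0.198·log₂(0.198) = 0.4626
Sum ≈ 2.6400 → 2.6400 bits.

2.6400 bits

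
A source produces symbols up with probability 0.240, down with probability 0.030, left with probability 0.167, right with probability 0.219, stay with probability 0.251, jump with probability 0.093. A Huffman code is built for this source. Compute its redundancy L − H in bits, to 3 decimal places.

0.037 bits

Entropy H = −Σ p log₂ p ≈ 2.3762 bits.
Huffman merges: 3/100+93/1000→123/1000; 123/1000+167/1000→29/100; 219/1000+6/25→459/1000; 251/1000+29/100→541/1000; 459/1000+541/1000→1. L = 2413/1000 ≈ 2.4130.
L − H = 2.4130 − 2.3762 = 0.037 bits.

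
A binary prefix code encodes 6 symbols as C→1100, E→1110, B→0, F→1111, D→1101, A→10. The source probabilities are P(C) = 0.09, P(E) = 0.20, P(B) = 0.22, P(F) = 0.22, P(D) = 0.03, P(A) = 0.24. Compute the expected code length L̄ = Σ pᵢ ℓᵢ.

2.86 bits/symbol

L̄ = Σ pᵢ·ℓᵢ = 0.09·4 + 0.20·4 + 0.22·1 + 0.22·4 + 0.03·4 + 0.24·2 = 2.86 bits/symbol.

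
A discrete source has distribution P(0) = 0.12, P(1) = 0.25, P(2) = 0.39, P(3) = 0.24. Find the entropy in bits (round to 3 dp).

H = −Σ pᵢ log₂ pᵢ.
−0.12·log₂(0.12) = 0.3671
−0.25·log₂(0.25) = 0.5000
−0.39·log₂(0.39) = 0.5298
−0.24·log₂(0.24) = 0.4941
Sum ≈ 1.8910 → 1.891 bits.

1.891 bits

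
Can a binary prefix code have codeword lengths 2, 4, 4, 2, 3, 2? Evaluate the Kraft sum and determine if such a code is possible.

1; yes

With common denominator 2^4 = 16: Σ 2^(−ℓᵢ) = 4/16 + 1/16 + 1/16 + 4/16 + 2/16 + 4/16 = 16/16 = 1.
Kraft's inequality requires Σ ≤ 1; here Σ = 1 ≤ 1, so such a prefix code exists.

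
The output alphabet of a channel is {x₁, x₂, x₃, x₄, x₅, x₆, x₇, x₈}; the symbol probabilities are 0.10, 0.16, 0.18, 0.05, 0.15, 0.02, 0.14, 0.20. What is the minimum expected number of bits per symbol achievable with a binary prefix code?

2.86 bits/symbol

Repeatedly combine the two least-probable nodes; the expected code length is the sum of the merged weights.
merge 1/50 + 1/20 → 7/100
merge 7/100 + 1/10 → 17/100
merge 7/50 + 3/20 → 29/100
merge 4/25 + 17/100 → 33/100
merge 9/50 + 1/5 → 19/50
merge 29/100 + 33/100 → 31/50
merge 19/50 + 31/50 → 1
L = 7/100 + 17/100 + 29/100 + 33/100 + 19/50 + 31/50 + 1 = 143/50 = 2.86 bits/symbol.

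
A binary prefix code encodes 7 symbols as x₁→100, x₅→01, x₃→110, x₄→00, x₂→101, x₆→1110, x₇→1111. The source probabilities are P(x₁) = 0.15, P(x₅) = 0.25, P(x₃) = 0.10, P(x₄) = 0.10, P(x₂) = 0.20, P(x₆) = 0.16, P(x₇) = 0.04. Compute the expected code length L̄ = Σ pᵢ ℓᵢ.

2.85 bits/symbol

L̄ = Σ pᵢ·ℓᵢ = 0.15·3 + 0.25·2 + 0.10·3 + 0.10·2 + 0.20·3 + 0.16·4 + 0.04·4 = 2.85 bits/symbol.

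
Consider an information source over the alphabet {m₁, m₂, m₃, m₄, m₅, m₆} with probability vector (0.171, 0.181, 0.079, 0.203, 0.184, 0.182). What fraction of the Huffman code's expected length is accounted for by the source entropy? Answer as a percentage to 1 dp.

97.0%

Entropy H = −Σ p log₂ p ≈ 2.5350 bits.
Huffman merges: 79/1000+171/1000→1/4; 181/1000+91/500→363/1000; 23/125+203/1000→387/1000; 1/4+363/1000→613/1000; 387/1000+613/1000→1. L = 2613/1000 ≈ 2.6130.
Efficiency = H/L = 2.5350/2.6130 = 97.0%.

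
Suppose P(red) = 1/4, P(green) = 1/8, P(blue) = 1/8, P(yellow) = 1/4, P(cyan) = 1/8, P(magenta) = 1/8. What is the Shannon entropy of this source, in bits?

2.5 bits

Each probability is a power of 1/2, so log₂(1/p) is an integer.
H = Σ p·log₂(1/p) = 1/4·2 + 1/8·3 + 1/8·3 + 1/4·2 + 1/8·3 + 1/8·3 = 2.5 bits.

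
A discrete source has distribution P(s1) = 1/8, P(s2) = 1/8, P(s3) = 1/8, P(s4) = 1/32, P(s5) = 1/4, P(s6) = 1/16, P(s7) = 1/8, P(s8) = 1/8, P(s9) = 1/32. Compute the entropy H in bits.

Each probability is a power of 1/2, so log₂(1/p) is an integer.
H = Σ p·log₂(1/p) = 1/8·3 + 1/8·3 + 1/8·3 + 1/32·5 + 1/4·2 + 1/16·4 + 1/8·3 + 1/8·3 + 1/32·5 = 2.9375 bits.

2.9375 bits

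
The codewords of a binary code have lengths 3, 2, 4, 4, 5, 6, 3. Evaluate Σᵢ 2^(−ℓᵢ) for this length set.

0.671875

With common denominator 2^6 = 64: Σ 2^(−ℓᵢ) = 8/64 + 16/64 + 4/64 + 4/64 + 2/64 + 1/64 + 8/64 = 43/64 = 0.671875.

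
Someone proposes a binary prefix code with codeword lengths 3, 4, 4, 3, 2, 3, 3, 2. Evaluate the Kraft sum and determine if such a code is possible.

With common denominator 2^4 = 16: Σ 2^(−ℓᵢ) = 2/16 + 1/16 + 1/16 + 2/16 + 4/16 + 2/16 + 2/16 + 4/16 = 18/16 = 1.125.
Kraft's inequality requires Σ ≤ 1; here Σ = 1.125 > 1, so no such prefix code exists.

1.125; no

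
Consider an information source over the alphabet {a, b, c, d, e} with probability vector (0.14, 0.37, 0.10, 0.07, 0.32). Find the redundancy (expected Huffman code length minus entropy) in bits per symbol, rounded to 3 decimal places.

Entropy H = −Σ p log₂ p ≈ 2.0546 bits.
Huffman merges: 7/100+1/10→17/100; 7/50+17/100→31/100; 31/100+8/25→63/100; 37/100+63/100→1. L = 211/100 ≈ 2.1100.
L − H = 2.1100 − 2.0546 = 0.055 bits.

0.055 bits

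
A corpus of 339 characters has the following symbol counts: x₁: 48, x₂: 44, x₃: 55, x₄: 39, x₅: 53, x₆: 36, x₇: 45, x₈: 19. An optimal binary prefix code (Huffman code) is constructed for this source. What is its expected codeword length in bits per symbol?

3 bits/symbol

Probabilities are the counts divided by 339.
Repeatedly combine the two least-probable nodes; the expected code length is the sum of the merged weights.
merge 19/339 + 12/113 → 55/339
merge 13/113 + 44/339 → 83/339
merge 15/113 + 16/113 → 31/113
merge 53/339 + 55/339 → 36/113
merge 55/339 + 83/339 → 46/113
merge 31/113 + 36/113 → 67/113
merge 46/113 + 67/113 → 1
L = 55/339 + 83/339 + 31/113 + 36/113 + 46/113 + 67/113 + 1 = 3 bits/symbol.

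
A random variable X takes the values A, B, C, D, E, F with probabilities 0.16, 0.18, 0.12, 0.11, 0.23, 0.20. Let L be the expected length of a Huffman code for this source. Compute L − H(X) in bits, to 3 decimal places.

Entropy H = −Σ p log₂ p ≈ 2.5377 bits.
Huffman merges: 11/100+3/25→23/100; 4/25+9/50→17/50; 1/5+23/100→43/100; 23/100+17/50→57/100; 43/100+57/100→1. L = 257/100 ≈ 2.5700.
L − H = 2.5700 − 2.5377 = 0.032 bits.

0.032 bits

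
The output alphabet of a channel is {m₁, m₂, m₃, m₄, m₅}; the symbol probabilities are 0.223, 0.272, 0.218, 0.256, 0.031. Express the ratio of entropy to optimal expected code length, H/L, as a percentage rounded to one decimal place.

Entropy H = −Σ p log₂ p ≈ 2.1313 bits.
Huffman merges: 31/1000+109/500→249/1000; 223/1000+249/1000→59/125; 32/125+34/125→66/125; 59/125+66/125→1. L = 2249/1000 ≈ 2.2490.
Efficiency = H/L = 2.1313/2.2490 = 94.8%.

94.8%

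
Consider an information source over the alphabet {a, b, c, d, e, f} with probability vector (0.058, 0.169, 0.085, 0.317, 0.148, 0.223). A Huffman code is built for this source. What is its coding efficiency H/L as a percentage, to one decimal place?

Entropy H = −Σ p log₂ p ≈ 2.3901 bits.
Huffman merges: 29/500+17/200→143/1000; 143/1000+37/250→291/1000; 169/1000+223/1000→49/125; 291/1000+317/1000→76/125; 49/125+76/125→1. L = 1217/500 ≈ 2.4340.
Efficiency = H/L = 2.3901/2.4340 = 98.2%.

98.2%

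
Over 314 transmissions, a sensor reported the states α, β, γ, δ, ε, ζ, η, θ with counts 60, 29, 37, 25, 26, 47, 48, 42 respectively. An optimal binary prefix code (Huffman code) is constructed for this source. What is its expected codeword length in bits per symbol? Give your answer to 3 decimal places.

2.971 bits/symbol

Probabilities are the counts divided by 314.
Repeatedly combine the two least-probable nodes; the expected code length is the sum of the merged weights.
merge 25/314 + 13/157 → 51/314
merge 29/314 + 37/314 → 33/157
merge 21/157 + 47/314 → 89/314
merge 24/157 + 51/314 → 99/314
merge 30/157 + 33/157 → 63/157
merge 89/314 + 99/314 → 94/157
merge 63/157 + 94/157 → 1
L = 51/314 + 33/157 + 89/314 + 99/314 + 63/157 + 94/157 + 1 = 933/314 ≈ 2.971 bits/symbol.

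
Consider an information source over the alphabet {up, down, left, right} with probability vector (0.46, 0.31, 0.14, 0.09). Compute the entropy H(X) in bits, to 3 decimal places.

H = −Σ pᵢ log₂ pᵢ.
−0.46·log₂(0.46) = 0.5153
−0.31·log₂(0.31) = 0.5238
−0.14·log₂(0.14) = 0.3971
−0.09·log₂(0.09) = 0.3127
Sum ≈ 1.7489 → 1.749 bits.

1.749 bits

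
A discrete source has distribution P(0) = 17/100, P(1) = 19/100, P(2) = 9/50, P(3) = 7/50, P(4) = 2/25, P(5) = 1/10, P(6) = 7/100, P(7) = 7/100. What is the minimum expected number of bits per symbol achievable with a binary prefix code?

Repeatedly combine the two least-probable nodes; the expected code length is the sum of the merged weights.
merge 7/100 + 7/100 → 7/50
merge 2/25 + 1/10 → 9/50
merge 7/50 + 7/50 → 7/25
merge 17/100 + 9/50 → 7/20
merge 9/50 + 19/100 → 37/100
merge 7/25 + 7/20 → 63/100
merge 37/100 + 63/100 → 1
L = 7/50 + 9/50 + 7/25 + 7/20 + 37/100 + 63/100 + 1 = 59/20 = 2.95 bits/symbol.

2.95 bits/symbol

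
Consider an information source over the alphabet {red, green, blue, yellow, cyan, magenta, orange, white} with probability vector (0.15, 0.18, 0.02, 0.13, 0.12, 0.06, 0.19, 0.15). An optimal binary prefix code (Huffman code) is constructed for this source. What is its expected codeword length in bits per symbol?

2.89 bits/symbol

Repeatedly combine the two least-probable nodes; the expected code length is the sum of the merged weights.
merge 1/50 + 3/50 → 2/25
merge 2/25 + 3/25 → 1/5
merge 13/100 + 3/20 → 7/25
merge 3/20 + 9/50 → 33/100
merge 19/100 + 1/5 → 39/100
merge 7/25 + 33/100 → 61/100
merge 39/100 + 61/100 → 1
L = 2/25 + 1/5 + 7/25 + 33/100 + 39/100 + 61/100 + 1 = 289/100 = 2.89 bits/symbol.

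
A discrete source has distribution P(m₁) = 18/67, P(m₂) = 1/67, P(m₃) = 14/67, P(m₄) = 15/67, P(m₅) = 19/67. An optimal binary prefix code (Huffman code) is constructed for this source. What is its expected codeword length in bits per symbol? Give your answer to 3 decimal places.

Repeatedly combine the two least-probable nodes; the expected code length is the sum of the merged weights.
merge 1/67 + 14/67 → 15/67
merge 15/67 + 15/67 → 30/67
merge 18/67 + 19/67 → 37/67
merge 30/67 + 37/67 → 1
L = 15/67 + 30/67 + 37/67 + 1 = 149/67 ≈ 2.224 bits/symbol.

2.224 bits/symbol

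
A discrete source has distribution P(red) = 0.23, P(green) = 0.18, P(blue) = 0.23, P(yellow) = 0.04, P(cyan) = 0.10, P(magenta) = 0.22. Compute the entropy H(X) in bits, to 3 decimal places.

H = −Σ pᵢ log₂ pᵢ.
−0.23·log₂(0.23) = 0.4877
−0.18·log₂(0.18) = 0.4453
−0.23·log₂(0.23) = 0.4877
−0.04·log₂(0.04) = 0.1858
−0.10·log₂(0.10) = 0.3322
−0.22·log₂(0.22) = 0.4806
Sum ≈ 2.4192 → 2.419 bits.

2.419 bits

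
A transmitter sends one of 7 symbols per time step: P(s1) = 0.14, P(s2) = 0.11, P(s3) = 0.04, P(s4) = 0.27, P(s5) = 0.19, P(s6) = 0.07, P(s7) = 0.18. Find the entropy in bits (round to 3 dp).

2.612 bits

H = −Σ pᵢ log₂ pᵢ.
−0.14·log₂(0.14) = 0.3971
−0.11·log₂(0.11) = 0.3503
−0.04·log₂(0.04) = 0.1858
−0.27·log₂(0.27) = 0.5100
−0.19·log₂(0.19) = 0.4552
−0.07·log₂(0.07) = 0.2686
−0.18·log₂(0.18) = 0.4453
Sum ≈ 2.6123 → 2.612 bits.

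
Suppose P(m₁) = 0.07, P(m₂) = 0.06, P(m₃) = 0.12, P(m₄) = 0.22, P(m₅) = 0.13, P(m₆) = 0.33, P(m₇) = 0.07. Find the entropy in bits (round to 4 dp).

H = −Σ pᵢ log₂ pᵢ.
−0.07·log₂(0.07) = 0.2686
−0.06·log₂(0.06) = 0.2435
−0.12·log₂(0.12) = 0.3671
−0.22·log₂(0.22) = 0.4806
−0.13·log₂(0.13) = 0.3826
−0.33·log₂(0.33) = 0.5278
−0.07·log₂(0.07) = 0.2686
Sum ≈ 2.5388 → 2.5388 bits.

2.5388 bits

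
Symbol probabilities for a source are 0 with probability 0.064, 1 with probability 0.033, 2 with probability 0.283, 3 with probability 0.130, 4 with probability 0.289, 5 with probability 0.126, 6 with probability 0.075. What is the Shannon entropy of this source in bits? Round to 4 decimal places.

H = −Σ pᵢ log₂ pᵢ.
−0.064·log₂(0.064) = 0.2538
−0.033·log₂(0.033) = 0.1624
−0.283·log₂(0.283) = 0.5154
−0.130·log₂(0.130) = 0.3826
−0.289·log₂(0.289) = 0.5176
−0.126·log₂(0.126) = 0.3766
−0.075·log₂(0.075) = 0.2803
Sum ≈ 2.4886 → 2.4886 bits.

2.4886 bits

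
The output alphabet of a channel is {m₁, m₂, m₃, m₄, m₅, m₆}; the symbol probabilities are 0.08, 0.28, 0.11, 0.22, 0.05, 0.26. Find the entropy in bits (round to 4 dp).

2.3580 bits

H = −Σ pᵢ log₂ pᵢ.
−0.08·log₂(0.08) = 0.2915
−0.28·log₂(0.28) = 0.5142
−0.11·log₂(0.11) = 0.3503
−0.22·log₂(0.22) = 0.4806
−0.05·log₂(0.05) = 0.2161
−0.26·log₂(0.26) = 0.5053
Sum ≈ 2.3580 → 2.3580 bits.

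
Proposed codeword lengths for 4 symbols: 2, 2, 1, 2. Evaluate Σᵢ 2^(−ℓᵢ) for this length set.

1.25

With common denominator 2^2 = 4: Σ 2^(−ℓᵢ) = 1/4 + 1/4 + 2/4 + 1/4 = 5/4 = 1.25.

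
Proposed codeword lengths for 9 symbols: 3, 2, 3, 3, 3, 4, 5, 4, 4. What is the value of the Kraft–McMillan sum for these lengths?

0.96875

With common denominator 2^5 = 32: Σ 2^(−ℓᵢ) = 4/32 + 8/32 + 4/32 + 4/32 + 4/32 + 2/32 + 1/32 + 2/32 + 2/32 = 31/32 = 0.96875.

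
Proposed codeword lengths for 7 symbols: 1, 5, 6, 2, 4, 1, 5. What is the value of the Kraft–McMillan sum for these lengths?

With common denominator 2^6 = 64: Σ 2^(−ℓᵢ) = 32/64 + 2/64 + 1/64 + 16/64 + 4/64 + 32/64 + 2/64 = 89/64 = 1.390625.

1.390625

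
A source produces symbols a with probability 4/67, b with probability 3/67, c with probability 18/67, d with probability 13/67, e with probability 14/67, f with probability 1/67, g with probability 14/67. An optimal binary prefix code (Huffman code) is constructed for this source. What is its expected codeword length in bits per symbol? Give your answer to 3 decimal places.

2.493 bits/symbol

Repeatedly combine the two least-probable nodes; the expected code length is the sum of the merged weights.
merge 1/67 + 3/67 → 4/67
merge 4/67 + 4/67 → 8/67
merge 8/67 + 13/67 → 21/67
merge 14/67 + 14/67 → 28/67
merge 18/67 + 21/67 → 39/67
merge 28/67 + 39/67 → 1
L = 4/67 + 8/67 + 21/67 + 28/67 + 39/67 + 1 = 167/67 ≈ 2.493 bits/symbol.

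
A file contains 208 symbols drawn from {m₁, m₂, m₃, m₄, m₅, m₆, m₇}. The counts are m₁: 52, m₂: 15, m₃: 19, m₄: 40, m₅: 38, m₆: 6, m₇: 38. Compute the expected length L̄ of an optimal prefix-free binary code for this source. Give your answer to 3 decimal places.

2.659 bits/symbol

Probabilities are the counts divided by 208.
Repeatedly combine the two least-probable nodes; the expected code length is the sum of the merged weights.
merge 3/104 + 15/208 → 21/208
merge 19/208 + 21/208 → 5/26
merge 19/104 + 19/104 → 19/52
merge 5/26 + 5/26 → 5/13
merge 1/4 + 19/52 → 8/13
merge 5/13 + 8/13 → 1
L = 21/208 + 5/26 + 19/52 + 5/13 + 8/13 + 1 = 553/208 ≈ 2.659 bits/symbol.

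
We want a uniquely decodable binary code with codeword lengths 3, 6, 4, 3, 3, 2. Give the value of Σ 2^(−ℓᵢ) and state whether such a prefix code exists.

0.703125; yes

With common denominator 2^6 = 64: Σ 2^(−ℓᵢ) = 8/64 + 1/64 + 4/64 + 8/64 + 8/64 + 16/64 = 45/64 = 0.703125.
Kraft's inequality requires Σ ≤ 1; here Σ = 0.703125 ≤ 1, so such a prefix code exists.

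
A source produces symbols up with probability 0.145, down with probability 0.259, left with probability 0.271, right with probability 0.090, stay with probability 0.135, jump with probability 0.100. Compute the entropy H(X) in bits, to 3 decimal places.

H = −Σ pᵢ log₂ pᵢ.
−0.145·log₂(0.145) = 0.4040
−0.259·log₂(0.259) = 0.5048
−0.271·log₂(0.271) = 0.5105
−0.090·log₂(0.090) = 0.3127
−0.135·log₂(0.135) = 0.3900
−0.100·log₂(0.100) = 0.3322
Sum ≈ 2.4541 → 2.454 bits.

2.454 bits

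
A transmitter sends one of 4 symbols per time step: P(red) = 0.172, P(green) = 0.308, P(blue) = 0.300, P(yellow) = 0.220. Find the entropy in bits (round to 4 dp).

H = −Σ pᵢ log₂ pᵢ.
−0.172·log₂(0.172) = 0.4368
−0.308·log₂(0.308) = 0.5233
−0.300·log₂(0.300) = 0.5211
−0.220·log₂(0.220) = 0.4806
Sum ≈ 1.9618 → 1.9618 bits.

1.9618 bits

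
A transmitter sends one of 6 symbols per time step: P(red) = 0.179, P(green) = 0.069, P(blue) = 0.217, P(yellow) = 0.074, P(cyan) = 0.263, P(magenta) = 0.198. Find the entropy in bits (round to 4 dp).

2.4361 bits

H = −Σ pᵢ log₂ pᵢ.
−0.179·log₂(0.179) = 0.4443
−0.069·log₂(0.069) = 0.2662
−0.217·log₂(0.217) = 0.4783
−0.074·log₂(0.074) = 0.2780
−0.263·log₂(0.263) = 0.5068
−0.198·log₂(0.198) = 0.4626
Sum ≈ 2.4361 → 2.4361 bits.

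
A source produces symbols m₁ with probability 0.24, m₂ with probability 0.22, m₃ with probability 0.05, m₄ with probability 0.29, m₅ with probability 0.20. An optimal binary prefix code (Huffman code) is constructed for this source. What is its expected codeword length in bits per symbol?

2.25 bits/symbol

Repeatedly combine the two least-probable nodes; the expected code length is the sum of the merged weights.
merge 1/20 + 1/5 → 1/4
merge 11/50 + 6/25 → 23/50
merge 1/4 + 29/100 → 27/50
merge 23/50 + 27/50 → 1
L = 1/4 + 23/50 + 27/50 + 1 = 9/4 = 2.25 bits/symbol.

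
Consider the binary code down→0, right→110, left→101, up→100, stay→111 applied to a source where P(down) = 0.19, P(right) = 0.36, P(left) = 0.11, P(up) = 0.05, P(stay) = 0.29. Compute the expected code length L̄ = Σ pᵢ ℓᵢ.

2.62 bits/symbol

L̄ = Σ pᵢ·ℓᵢ = 0.19·1 + 0.36·3 + 0.11·3 + 0.05·3 + 0.29·3 = 2.62 bits/symbol.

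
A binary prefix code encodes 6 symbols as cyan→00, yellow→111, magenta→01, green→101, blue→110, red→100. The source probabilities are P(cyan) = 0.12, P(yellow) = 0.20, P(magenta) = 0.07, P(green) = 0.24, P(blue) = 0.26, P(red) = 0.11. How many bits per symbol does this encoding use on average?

L̄ = Σ pᵢ·ℓᵢ = 0.12·2 + 0.20·3 + 0.07·2 + 0.24·3 + 0.26·3 + 0.11·3 = 2.81 bits/symbol.

2.81 bits/symbol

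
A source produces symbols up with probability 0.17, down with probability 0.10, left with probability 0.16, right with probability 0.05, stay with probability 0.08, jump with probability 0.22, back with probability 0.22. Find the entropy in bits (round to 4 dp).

H = −Σ pᵢ log₂ pᵢ.
−0.17·log₂(0.17) = 0.4346
−0.10·log₂(0.10) = 0.3322
−0.16·log₂(0.16) = 0.4230
−0.05·log₂(0.05) = 0.2161
−0.08·log₂(0.08) = 0.2915
−0.22·log₂(0.22) = 0.4806
−0.22·log₂(0.22) = 0.4806
Sum ≈ 2.6585 → 2.6585 bits.

2.6585 bits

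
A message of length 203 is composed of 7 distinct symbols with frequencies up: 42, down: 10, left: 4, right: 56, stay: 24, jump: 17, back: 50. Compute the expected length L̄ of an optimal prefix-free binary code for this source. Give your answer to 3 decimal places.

2.493 bits/symbol

Probabilities are the counts divided by 203.
Repeatedly combine the two least-probable nodes; the expected code length is the sum of the merged weights.
merge 4/203 + 10/203 → 2/29
merge 2/29 + 17/203 → 31/203
merge 24/203 + 31/203 → 55/203
merge 6/29 + 50/203 → 92/203
merge 55/203 + 8/29 → 111/203
merge 92/203 + 111/203 → 1
L = 2/29 + 31/203 + 55/203 + 92/203 + 111/203 + 1 = 506/203 ≈ 2.493 bits/symbol.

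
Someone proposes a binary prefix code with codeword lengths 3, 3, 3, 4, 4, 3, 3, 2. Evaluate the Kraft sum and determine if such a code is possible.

With common denominator 2^4 = 16: Σ 2^(−ℓᵢ) = 2/16 + 2/16 + 2/16 + 1/16 + 1/16 + 2/16 + 2/16 + 4/16 = 16/16 = 1.
Kraft's inequality requires Σ ≤ 1; here Σ = 1 ≤ 1, so such a prefix code exists.

1; yes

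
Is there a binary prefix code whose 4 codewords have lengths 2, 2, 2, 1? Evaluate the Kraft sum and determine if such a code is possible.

1.25; no

With common denominator 2^2 = 4: Σ 2^(−ℓᵢ) = 1/4 + 1/4 + 1/4 + 2/4 = 5/4 = 1.25.
Kraft's inequality requires Σ ≤ 1; here Σ = 1.25 > 1, so no such prefix code exists.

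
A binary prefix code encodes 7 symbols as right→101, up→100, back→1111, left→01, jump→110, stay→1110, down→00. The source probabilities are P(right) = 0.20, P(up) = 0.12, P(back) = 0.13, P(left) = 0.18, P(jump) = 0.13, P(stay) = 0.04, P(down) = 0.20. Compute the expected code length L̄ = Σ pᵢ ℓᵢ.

L̄ = Σ pᵢ·ℓᵢ = 0.20·3 + 0.12·3 + 0.13·4 + 0.18·2 + 0.13·3 + 0.04·4 + 0.20·2 = 2.79 bits/symbol.

2.79 bits/symbol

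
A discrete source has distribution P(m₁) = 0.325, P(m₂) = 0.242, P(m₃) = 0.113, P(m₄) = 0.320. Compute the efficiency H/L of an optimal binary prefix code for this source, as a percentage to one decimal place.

Entropy H = −Σ p log₂ p ≈ 1.9038 bits.
Huffman merges: 113/1000+121/500→71/200; 8/25+13/40→129/200; 71/200+129/200→1. L = 2 ≈ 2.0000.
Efficiency = H/L = 1.9038/2.0000 = 95.2%.

95.2%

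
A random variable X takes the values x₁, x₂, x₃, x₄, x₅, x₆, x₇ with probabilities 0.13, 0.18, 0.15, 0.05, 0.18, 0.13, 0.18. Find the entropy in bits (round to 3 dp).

2.728 bits

H = −Σ pᵢ log₂ pᵢ.
−0.13·log₂(0.13) = 0.3826
−0.18·log₂(0.18) = 0.4453
−0.15·log₂(0.15) = 0.4105
−0.05·log₂(0.05) = 0.2161
−0.18·log₂(0.18) = 0.4453
−0.13·log₂(0.13) = 0.3826
−0.18·log₂(0.18) = 0.4453
Sum ≈ 2.7279 → 2.728 bits.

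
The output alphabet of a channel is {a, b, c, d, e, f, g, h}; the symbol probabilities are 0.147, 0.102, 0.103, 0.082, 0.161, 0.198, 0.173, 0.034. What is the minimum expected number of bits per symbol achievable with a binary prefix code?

Repeatedly combine the two least-probable nodes; the expected code length is the sum of the merged weights.
merge 17/500 + 41/500 → 29/250
merge 51/500 + 103/1000 → 41/200
merge 29/250 + 147/1000 → 263/1000
merge 161/1000 + 173/1000 → 167/500
merge 99/500 + 41/200 → 403/1000
merge 263/1000 + 167/500 → 597/1000
merge 403/1000 + 597/1000 → 1
L = 29/250 + 41/200 + 263/1000 + 167/500 + 403/1000 + 597/1000 + 1 = 1459/500 = 2.918 bits/symbol.

2.918 bits/symbol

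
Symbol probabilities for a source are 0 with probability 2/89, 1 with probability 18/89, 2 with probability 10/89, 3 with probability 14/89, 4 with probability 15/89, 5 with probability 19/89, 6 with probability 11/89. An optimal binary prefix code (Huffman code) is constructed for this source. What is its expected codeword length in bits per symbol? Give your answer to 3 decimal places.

Repeatedly combine the two least-probable nodes; the expected code length is the sum of the merged weights.
merge 2/89 + 10/89 → 12/89
merge 11/89 + 12/89 → 23/89
merge 14/89 + 15/89 → 29/89
merge 18/89 + 19/89 → 37/89
merge 23/89 + 29/89 → 52/89
merge 37/89 + 52/89 → 1
L = 12/89 + 23/89 + 29/89 + 37/89 + 52/89 + 1 = 242/89 ≈ 2.719 bits/symbol.

2.719 bits/symbol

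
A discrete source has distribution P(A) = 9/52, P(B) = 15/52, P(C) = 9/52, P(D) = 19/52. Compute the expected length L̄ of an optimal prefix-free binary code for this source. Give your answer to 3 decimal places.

1.981 bits/symbol

Repeatedly combine the two least-probable nodes; the expected code length is the sum of the merged weights.
merge 9/52 + 9/52 → 9/26
merge 15/52 + 9/26 → 33/52
merge 19/52 + 33/52 → 1
L = 9/26 + 33/52 + 1 = 103/52 ≈ 1.981 bits/symbol.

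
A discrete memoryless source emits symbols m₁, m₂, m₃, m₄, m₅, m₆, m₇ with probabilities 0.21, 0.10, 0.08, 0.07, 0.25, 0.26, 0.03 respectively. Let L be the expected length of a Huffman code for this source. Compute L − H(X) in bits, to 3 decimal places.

0.038 bits

Entropy H = −Σ p log₂ p ≈ 2.5221 bits.
Huffman merges: 3/100+7/100→1/10; 2/25+1/10→9/50; 1/10+9/50→7/25; 21/100+1/4→23/50; 13/50+7/25→27/50; 23/50+27/50→1. L = 64/25 ≈ 2.5600.
L − H = 2.5600 − 2.5221 = 0.038 bits.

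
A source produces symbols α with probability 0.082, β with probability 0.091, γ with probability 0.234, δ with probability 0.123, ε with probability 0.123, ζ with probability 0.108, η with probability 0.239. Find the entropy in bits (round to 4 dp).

2.6849 bits

H = −Σ pᵢ log₂ pᵢ.
−0.082·log₂(0.082) = 0.2959
−0.091·log₂(0.091) = 0.3147
−0.234·log₂(0.234) = 0.4903
−0.123·log₂(0.123) = 0.3719
−0.123·log₂(0.123) = 0.3719
−0.108·log₂(0.108) = 0.3468
−0.239·log₂(0.239) = 0.4935
Sum ≈ 2.6849 → 2.6849 bits.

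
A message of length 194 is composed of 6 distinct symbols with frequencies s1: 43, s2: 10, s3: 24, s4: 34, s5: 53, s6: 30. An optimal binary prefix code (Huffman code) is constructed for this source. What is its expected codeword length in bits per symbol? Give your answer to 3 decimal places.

2.505 bits/symbol

Probabilities are the counts divided by 194.
Repeatedly combine the two least-probable nodes; the expected code length is the sum of the merged weights.
merge 5/97 + 12/97 → 17/97
merge 15/97 + 17/97 → 32/97
merge 17/97 + 43/194 → 77/194
merge 53/194 + 32/97 → 117/194
merge 77/194 + 117/194 → 1
L = 17/97 + 32/97 + 77/194 + 117/194 + 1 = 243/97 ≈ 2.505 bits/symbol.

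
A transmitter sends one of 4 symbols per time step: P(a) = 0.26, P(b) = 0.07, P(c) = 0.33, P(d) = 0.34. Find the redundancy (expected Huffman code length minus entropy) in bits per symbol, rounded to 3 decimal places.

Entropy H = −Σ p log₂ p ≈ 1.8308 bits.
Huffman merges: 7/100+13/50→33/100; 33/100+33/100→33/50; 17/50+33/50→1. L = 199/100 ≈ 1.9900.
L − H = 1.9900 − 1.8308 = 0.159 bits.

0.159 bits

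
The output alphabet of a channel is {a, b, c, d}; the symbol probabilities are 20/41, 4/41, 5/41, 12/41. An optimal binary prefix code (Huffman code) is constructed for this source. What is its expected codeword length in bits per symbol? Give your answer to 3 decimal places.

1.732 bits/symbol

Repeatedly combine the two least-probable nodes; the expected code length is the sum of the merged weights.
merge 4/41 + 5/41 → 9/41
merge 9/41 + 12/41 → 21/41
merge 20/41 + 21/41 → 1
L = 9/41 + 21/41 + 1 = 71/41 ≈ 1.732 bits/symbol.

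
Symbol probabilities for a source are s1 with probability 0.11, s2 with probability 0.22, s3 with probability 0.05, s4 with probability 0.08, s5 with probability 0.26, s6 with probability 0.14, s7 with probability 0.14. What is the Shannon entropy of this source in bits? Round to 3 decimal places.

H = −Σ pᵢ log₂ pᵢ.
−0.11·log₂(0.11) = 0.3503
−0.22·log₂(0.22) = 0.4806
−0.05·log₂(0.05) = 0.2161
−0.08·log₂(0.08) = 0.2915
−0.26·log₂(0.26) = 0.5053
−0.14·log₂(0.14) = 0.3971
−0.14·log₂(0.14) = 0.3971
Sum ≈ 2.6380 → 2.638 bits.

2.638 bits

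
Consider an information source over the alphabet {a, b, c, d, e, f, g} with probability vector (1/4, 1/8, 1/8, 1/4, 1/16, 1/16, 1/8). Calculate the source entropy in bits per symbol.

2.625 bits

Each probability is a power of 1/2, so log₂(1/p) is an integer.
H = Σ p·log₂(1/p) = 1/4·2 + 1/8·3 + 1/8·3 + 1/4·2 + 1/16·4 + 1/16·4 + 1/8·3 = 2.625 bits.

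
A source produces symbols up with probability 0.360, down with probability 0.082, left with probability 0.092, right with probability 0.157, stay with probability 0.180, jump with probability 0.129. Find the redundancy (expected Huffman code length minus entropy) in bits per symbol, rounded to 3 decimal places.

Entropy H = −Σ p log₂ p ≈ 2.3890 bits.
Huffman merges: 41/500+23/250→87/500; 129/1000+157/1000→143/500; 87/500+9/50→177/500; 143/500+177/500→16/25; 9/25+16/25→1. L = 1227/500 ≈ 2.4540.
L − H = 2.4540 − 2.3890 = 0.065 bits.

0.065 bits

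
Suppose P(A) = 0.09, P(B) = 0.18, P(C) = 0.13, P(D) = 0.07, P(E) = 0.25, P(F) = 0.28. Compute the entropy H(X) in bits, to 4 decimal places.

H = −Σ pᵢ log₂ pᵢ.
−0.09·log₂(0.09) = 0.3127
−0.18·log₂(0.18) = 0.4453
−0.13·log₂(0.13) = 0.3826
−0.07·log₂(0.07) = 0.2686
−0.25·log₂(0.25) = 0.5000
−0.28·log₂(0.28) = 0.5142
Sum ≈ 2.4234 → 2.4234 bits.

2.4234 bits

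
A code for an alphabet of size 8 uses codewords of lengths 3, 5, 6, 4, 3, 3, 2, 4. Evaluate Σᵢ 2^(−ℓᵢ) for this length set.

With common denominator 2^6 = 64: Σ 2^(−ℓᵢ) = 8/64 + 2/64 + 1/64 + 4/64 + 8/64 + 8/64 + 16/64 + 4/64 = 51/64 = 0.796875.

0.796875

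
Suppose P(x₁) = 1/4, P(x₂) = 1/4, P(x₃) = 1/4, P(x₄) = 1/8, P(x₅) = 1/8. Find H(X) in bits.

2.25 bits

Each probability is a power of 1/2, so log₂(1/p) is an integer.
H = Σ p·log₂(1/p) = 1/4·2 + 1/4·2 + 1/4·2 + 1/8·3 + 1/8·3 = 2.25 bits.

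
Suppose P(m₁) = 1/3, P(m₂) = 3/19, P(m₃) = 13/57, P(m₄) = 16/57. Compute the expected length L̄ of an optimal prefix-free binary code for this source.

2 bits/symbol

Repeatedly combine the two least-probable nodes; the expected code length is the sum of the merged weights.
merge 3/19 + 13/57 → 22/57
merge 16/57 + 1/3 → 35/57
merge 22/57 + 35/57 → 1
L = 22/57 + 35/57 + 1 = 2 bits/symbol.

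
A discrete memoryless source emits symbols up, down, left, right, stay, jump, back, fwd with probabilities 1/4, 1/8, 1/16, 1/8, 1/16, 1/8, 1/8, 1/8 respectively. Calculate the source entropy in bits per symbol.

2.875 bits

Each probability is a power of 1/2, so log₂(1/p) is an integer.
H = Σ p·log₂(1/p) = 1/4·2 + 1/8·3 + 1/16·4 + 1/8·3 + 1/16·4 + 1/8·3 + 1/8·3 + 1/8·3 = 2.875 bits.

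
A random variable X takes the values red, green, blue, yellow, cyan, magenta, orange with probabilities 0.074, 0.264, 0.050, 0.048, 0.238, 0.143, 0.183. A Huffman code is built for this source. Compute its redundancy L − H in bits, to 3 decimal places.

Entropy H = −Σ p log₂ p ≈ 2.5541 bits.
Huffman merges: 6/125+1/20→49/500; 37/500+49/500→43/250; 143/1000+43/250→63/200; 183/1000+119/500→421/1000; 33/125+63/200→579/1000; 421/1000+579/1000→1. L = 517/200 ≈ 2.5850.
L − H = 2.5850 − 2.5541 = 0.031 bits.

0.031 bits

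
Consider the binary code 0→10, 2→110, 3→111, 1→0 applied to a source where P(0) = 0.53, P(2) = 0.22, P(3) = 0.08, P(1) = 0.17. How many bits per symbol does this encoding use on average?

L̄ = Σ pᵢ·ℓᵢ = 0.53·2 + 0.22·3 + 0.08·3 + 0.17·1 = 2.13 bits/symbol.

2.13 bits/symbol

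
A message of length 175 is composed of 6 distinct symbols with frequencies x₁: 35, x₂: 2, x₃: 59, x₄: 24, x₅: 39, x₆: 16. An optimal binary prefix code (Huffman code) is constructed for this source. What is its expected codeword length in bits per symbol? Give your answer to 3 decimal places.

Probabilities are the counts divided by 175.
Repeatedly combine the two least-probable nodes; the expected code length is the sum of the merged weights.
merge 2/175 + 16/175 → 18/175
merge 18/175 + 24/175 → 6/25
merge 1/5 + 39/175 → 74/175
merge 6/25 + 59/175 → 101/175
merge 74/175 + 101/175 → 1
L = 18/175 + 6/25 + 74/175 + 101/175 + 1 = 82/35 ≈ 2.343 bits/symbol.

2.343 bits/symbol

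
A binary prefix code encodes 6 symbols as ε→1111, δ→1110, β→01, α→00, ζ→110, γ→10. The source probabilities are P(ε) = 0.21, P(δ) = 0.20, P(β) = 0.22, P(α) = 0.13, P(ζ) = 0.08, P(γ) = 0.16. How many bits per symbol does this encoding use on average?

L̄ = Σ pᵢ·ℓᵢ = 0.21·4 + 0.20·4 + 0.22·2 + 0.13·2 + 0.08·3 + 0.16·2 = 2.9 bits/symbol.

2.9 bits/symbol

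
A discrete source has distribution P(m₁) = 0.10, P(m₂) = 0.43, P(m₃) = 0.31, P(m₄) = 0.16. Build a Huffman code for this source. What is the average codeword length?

1.83 bits/symbol

Repeatedly combine the two least-probable nodes; the expected code length is the sum of the merged weights.
merge 1/10 + 4/25 → 13/50
merge 13/50 + 31/100 → 57/100
merge 43/100 + 57/100 → 1
L = 13/50 + 57/100 + 1 = 183/100 = 1.83 bits/symbol.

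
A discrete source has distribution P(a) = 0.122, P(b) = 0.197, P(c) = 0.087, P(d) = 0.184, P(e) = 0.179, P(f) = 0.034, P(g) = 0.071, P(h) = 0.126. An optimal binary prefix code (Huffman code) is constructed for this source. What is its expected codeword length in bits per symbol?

Repeatedly combine the two least-probable nodes; the expected code length is the sum of the merged weights.
merge 17/500 + 71/1000 → 21/200
merge 87/1000 + 21/200 → 24/125
merge 61/500 + 63/500 → 31/125
merge 179/1000 + 23/125 → 363/1000
merge 24/125 + 197/1000 → 389/1000
merge 31/125 + 363/1000 → 611/1000
merge 389/1000 + 611/1000 → 1
L = 21/200 + 24/125 + 31/125 + 363/1000 + 389/1000 + 611/1000 + 1 = 727/250 = 2.908 bits/symbol.

2.908 bits/symbol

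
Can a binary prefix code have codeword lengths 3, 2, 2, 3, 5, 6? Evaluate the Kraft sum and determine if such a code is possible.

0.796875; yes

With common denominator 2^6 = 64: Σ 2^(−ℓᵢ) = 8/64 + 16/64 + 16/64 + 8/64 + 2/64 + 1/64 = 51/64 = 0.796875.
Kraft's inequality requires Σ ≤ 1; here Σ = 0.796875 ≤ 1, so such a prefix code exists.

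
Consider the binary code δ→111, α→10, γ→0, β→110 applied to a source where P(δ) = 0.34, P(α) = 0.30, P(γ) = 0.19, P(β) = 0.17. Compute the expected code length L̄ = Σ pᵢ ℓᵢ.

2.32 bits/symbol

L̄ = Σ pᵢ·ℓᵢ = 0.34·3 + 0.30·2 + 0.19·1 + 0.17·3 = 2.32 bits/symbol.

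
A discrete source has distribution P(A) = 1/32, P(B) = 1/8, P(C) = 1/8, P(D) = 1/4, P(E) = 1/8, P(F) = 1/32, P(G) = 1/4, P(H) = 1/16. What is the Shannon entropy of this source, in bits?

2.6875 bits

Each probability is a power of 1/2, so log₂(1/p) is an integer.
H = Σ p·log₂(1/p) = 1/32·5 + 1/8·3 + 1/8·3 + 1/4·2 + 1/8·3 + 1/32·5 + 1/4·2 + 1/16·4 = 2.6875 bits.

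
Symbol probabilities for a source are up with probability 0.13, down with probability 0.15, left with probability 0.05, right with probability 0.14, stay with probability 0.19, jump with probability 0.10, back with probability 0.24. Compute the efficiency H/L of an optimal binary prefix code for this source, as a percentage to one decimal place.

Entropy H = −Σ p log₂ p ≈ 2.6879 bits.
Huffman merges: 1/20+1/10→3/20; 13/100+7/50→27/100; 3/20+3/20→3/10; 19/100+6/25→43/100; 27/100+3/10→57/100; 43/100+57/100→1. L = 68/25 ≈ 2.7200.
Efficiency = H/L = 2.6879/2.7200 = 98.8%.

98.8%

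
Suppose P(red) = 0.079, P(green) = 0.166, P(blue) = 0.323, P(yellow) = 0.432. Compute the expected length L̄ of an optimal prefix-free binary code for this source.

Repeatedly combine the two least-probable nodes; the expected code length is the sum of the merged weights.
merge 79/1000 + 83/500 → 49/200
merge 49/200 + 323/1000 → 71/125
merge 54/125 + 71/125 → 1
L = 49/200 + 71/125 + 1 = 1813/1000 = 1.813 bits/symbol.

1.813 bits/symbol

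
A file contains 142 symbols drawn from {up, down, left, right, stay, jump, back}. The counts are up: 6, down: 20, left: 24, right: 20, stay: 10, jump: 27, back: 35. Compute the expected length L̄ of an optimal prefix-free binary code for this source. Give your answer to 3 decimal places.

Probabilities are the counts divided by 142.
Repeatedly combine the two least-probable nodes; the expected code length is the sum of the merged weights.
merge 3/71 + 5/71 → 8/71
merge 8/71 + 10/71 → 18/71
merge 10/71 + 12/71 → 22/71
merge 27/142 + 35/142 → 31/71
merge 18/71 + 22/71 → 40/71
merge 31/71 + 40/71 → 1
L = 8/71 + 18/71 + 22/71 + 31/71 + 40/71 + 1 = 190/71 ≈ 2.676 bits/symbol.

2.676 bits/symbol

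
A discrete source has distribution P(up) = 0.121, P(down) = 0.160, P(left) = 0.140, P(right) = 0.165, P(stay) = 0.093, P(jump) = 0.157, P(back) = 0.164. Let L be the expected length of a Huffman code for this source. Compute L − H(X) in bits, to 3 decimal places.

0.051 bits

Entropy H = −Σ p log₂ p ≈ 2.7835 bits.
Huffman merges: 93/1000+121/1000→107/500; 7/50+157/1000→297/1000; 4/25+41/250→81/250; 33/200+107/500→379/1000; 297/1000+81/250→621/1000; 379/1000+621/1000→1. L = 567/200 ≈ 2.8350.
L − H = 2.8350 − 2.7835 = 0.051 bits.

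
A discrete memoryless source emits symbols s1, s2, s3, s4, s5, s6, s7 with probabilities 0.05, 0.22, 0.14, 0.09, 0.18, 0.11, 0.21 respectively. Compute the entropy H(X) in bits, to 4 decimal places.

H = −Σ pᵢ log₂ pᵢ.
−0.05·log₂(0.05) = 0.2161
−0.22·log₂(0.22) = 0.4806
−0.14·log₂(0.14) = 0.3971
−0.09·log₂(0.09) = 0.3127
−0.18·log₂(0.18) = 0.4453
−0.11·log₂(0.11) = 0.3503
−0.21·log₂(0.21) = 0.4728
Sum ≈ 2.6749 → 2.6749 bits.

2.6749 bits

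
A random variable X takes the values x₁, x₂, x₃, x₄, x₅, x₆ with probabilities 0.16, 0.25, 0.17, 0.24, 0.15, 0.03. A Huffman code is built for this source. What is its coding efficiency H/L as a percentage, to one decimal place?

Entropy H = −Σ p log₂ p ≈ 2.4140 bits.
Huffman merges: 3/100+3/20→9/50; 4/25+17/100→33/100; 9/50+6/25→21/50; 1/4+33/100→29/50; 21/50+29/50→1. L = 251/100 ≈ 2.5100.
Efficiency = H/L = 2.4140/2.5100 = 96.2%.

96.2%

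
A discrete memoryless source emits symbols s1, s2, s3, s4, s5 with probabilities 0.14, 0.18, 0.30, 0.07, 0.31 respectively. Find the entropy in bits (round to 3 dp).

H = −Σ pᵢ log₂ pᵢ.
−0.14·log₂(0.14) = 0.3971
−0.18·log₂(0.18) = 0.4453
−0.30·log₂(0.30) = 0.5211
−0.07·log₂(0.07) = 0.2686
−0.31·log₂(0.31) = 0.5238
Sum ≈ 2.1559 → 2.156 bits.

2.156 bits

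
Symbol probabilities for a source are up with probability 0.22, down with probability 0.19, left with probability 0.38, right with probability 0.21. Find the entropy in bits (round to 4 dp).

1.9391 bits

H = −Σ pᵢ log₂ pᵢ.
−0.22·log₂(0.22) = 0.4806
−0.19·log₂(0.19) = 0.4552
−0.38·log₂(0.38) = 0.5305
−0.21·log₂(0.21) = 0.4728
Sum ≈ 1.9391 → 1.9391 bits.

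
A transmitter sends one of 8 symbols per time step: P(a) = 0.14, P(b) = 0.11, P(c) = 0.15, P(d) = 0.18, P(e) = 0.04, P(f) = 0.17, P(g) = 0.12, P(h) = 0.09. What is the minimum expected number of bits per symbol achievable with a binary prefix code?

2.95 bits/symbol

Repeatedly combine the two least-probable nodes; the expected code length is the sum of the merged weights.
merge 1/25 + 9/100 → 13/100
merge 11/100 + 3/25 → 23/100
merge 13/100 + 7/50 → 27/100
merge 3/20 + 17/100 → 8/25
merge 9/50 + 23/100 → 41/100
merge 27/100 + 8/25 → 59/100
merge 41/100 + 59/100 → 1
L = 13/100 + 23/100 + 27/100 + 8/25 + 41/100 + 59/100 + 1 = 59/20 = 2.95 bits/symbol.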